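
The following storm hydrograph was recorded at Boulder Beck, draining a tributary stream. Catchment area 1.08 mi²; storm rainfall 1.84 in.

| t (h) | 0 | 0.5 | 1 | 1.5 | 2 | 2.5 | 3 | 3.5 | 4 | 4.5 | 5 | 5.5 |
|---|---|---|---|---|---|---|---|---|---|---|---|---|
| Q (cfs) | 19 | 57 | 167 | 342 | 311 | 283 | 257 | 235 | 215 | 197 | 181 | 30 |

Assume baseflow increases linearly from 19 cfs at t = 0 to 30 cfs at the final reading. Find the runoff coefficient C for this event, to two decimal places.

C ≈ 0.78

ΣQ_DR = 2000 cfs; V = ΣQ_DR·Δt = 3.600 × 10^6 ft³.
Runoff depth d = V / A = 1.435 in.
C = d / P = 1.435 / 1.84 = 0.78.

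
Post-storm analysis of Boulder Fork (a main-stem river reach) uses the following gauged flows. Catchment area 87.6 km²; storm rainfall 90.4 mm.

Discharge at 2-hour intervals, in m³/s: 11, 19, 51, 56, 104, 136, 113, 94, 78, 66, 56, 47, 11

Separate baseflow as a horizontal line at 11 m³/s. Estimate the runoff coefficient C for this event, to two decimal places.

C ≈ 0.64

ΣQ_DR = 699.0 m³/s; V = ΣQ_DR·Δt = 5.033 × 10^6 m³.
Runoff depth d = V / A = 57.45 mm.
C = d / P = 57.45 / 90.4 = 0.64.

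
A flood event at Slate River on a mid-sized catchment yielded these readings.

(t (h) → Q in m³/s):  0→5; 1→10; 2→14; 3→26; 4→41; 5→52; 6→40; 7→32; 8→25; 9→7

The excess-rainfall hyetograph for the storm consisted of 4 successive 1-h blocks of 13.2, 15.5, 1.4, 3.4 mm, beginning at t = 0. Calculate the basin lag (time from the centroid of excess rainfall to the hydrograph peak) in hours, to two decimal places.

t_L ≈ 3.65 h

Centroid of excess rainfall: t_c = Σ P_i·t̄_i / ΣP_i = 1.3507 h (block centres at 0.5, 1.5, 2.5, 3.5 h).
Hydrograph peak occurs at t = 5 h, so basin lag t_L = 5 − 1.3507 = 3.65 h.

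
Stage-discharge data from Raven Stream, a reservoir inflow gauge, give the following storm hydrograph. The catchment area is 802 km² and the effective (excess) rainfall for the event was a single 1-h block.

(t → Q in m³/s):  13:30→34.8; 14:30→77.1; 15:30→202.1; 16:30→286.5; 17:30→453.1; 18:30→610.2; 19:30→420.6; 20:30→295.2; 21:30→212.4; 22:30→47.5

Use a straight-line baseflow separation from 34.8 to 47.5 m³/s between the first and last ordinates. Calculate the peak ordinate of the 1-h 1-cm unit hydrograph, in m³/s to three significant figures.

Direct runoff: 0.00, 40.89, 164.48, 247.47, 412.66, 568.34, 377.33, 250.52, 166.31, 0.00 m³/s; ΣQ_DR = 2228 m³/s, peak = 568.34 m³/s.
Runoff depth d = ΣQ_DR·Δt / A = 2228 × 3600 / (802 km²) = 10.00 mm.
The 1-cm UH is the DRH scaled by (10 mm)/d, so U_p = 568.34 × 10/10.00 = 568 m³/s.

U_p ≈ 568 m³/s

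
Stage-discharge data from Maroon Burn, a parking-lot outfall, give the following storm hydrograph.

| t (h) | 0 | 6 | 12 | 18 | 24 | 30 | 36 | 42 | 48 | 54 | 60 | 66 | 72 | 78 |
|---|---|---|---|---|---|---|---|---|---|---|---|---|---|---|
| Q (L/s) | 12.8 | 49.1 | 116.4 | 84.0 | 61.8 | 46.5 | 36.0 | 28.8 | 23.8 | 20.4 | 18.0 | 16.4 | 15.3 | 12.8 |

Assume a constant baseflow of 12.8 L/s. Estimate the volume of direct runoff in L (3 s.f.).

V ≈ 7.84 × 10^6 L

Direct-runoff ordinates (Q − Q_b): 0.0, 36.3, 103.6, 71.2, 49.0, 33.7, 23.2, 16.0, 11.0, 7.6, 5.2, 3.6, 2.5, 0.0 L/s.
ΣQ_DR = 362.9 L/s.
With Δt = 6 h = 21600 s, V = ΣQ_DR · Δt = 362.9 × 21600 = 7.84 × 10^6 L.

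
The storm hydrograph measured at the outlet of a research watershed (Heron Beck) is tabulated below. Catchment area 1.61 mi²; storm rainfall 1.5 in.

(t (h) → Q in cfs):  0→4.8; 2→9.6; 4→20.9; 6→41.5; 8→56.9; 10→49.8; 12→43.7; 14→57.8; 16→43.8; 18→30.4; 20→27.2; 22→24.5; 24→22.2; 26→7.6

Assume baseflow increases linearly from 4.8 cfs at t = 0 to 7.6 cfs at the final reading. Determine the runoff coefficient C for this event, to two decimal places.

ΣQ_DR = 353.9 cfs; V = ΣQ_DR·Δt = 2.548 × 10^6 ft³.
Runoff depth d = V / A = 0.6812 in.
C = d / P = 0.6812 / 1.5 = 0.45.

C ≈ 0.45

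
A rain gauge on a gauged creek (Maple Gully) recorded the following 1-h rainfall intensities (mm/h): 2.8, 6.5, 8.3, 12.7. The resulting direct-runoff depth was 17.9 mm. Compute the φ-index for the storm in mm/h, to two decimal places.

Only the 3 blocks with intensity above φ contribute runoff: 6.5, 8.3, 12.7 mm/h.
Σ(I−φ)·Δt = d  ⇒  (6.5+8.3+12.7 − 3φ)·1 = 17.9
φ = (27.50 − 17.9/1) / 3 = 3.20 mm/h.

φ ≈ 3.20 mm/h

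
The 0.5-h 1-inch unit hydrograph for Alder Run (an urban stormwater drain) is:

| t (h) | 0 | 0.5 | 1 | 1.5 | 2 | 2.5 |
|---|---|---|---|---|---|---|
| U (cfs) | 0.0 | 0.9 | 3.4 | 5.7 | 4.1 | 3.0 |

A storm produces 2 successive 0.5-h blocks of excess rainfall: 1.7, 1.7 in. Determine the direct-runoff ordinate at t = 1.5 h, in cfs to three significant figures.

By discrete convolution, Q_j = Σ (P_i / 1 in) · U_{j−i}.
At t = 1.5 h (j=3): Q = (1.7/1)·5.7 + (1.7/1)·3.4 = 15.5 cfs.

Q ≈ 15.5 cfs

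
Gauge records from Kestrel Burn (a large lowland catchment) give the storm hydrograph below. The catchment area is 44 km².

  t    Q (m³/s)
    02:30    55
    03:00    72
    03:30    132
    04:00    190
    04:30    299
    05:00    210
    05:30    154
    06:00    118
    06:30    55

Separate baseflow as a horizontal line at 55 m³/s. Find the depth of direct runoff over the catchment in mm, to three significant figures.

d ≈ 32.3 mm

Direct runoff: 0.0, 17.0, 77.0, 135.0, 244.0, 155.0, 99.0, 63.0, 0.0 m³/s; ΣQ_DR = 790.0 m³/s.
V = ΣQ_DR · Δt = 790.0 × 1800 s = 1.422 × 10^6 m³.
Over A = 44 km², depth = V / A = 32.3 mm.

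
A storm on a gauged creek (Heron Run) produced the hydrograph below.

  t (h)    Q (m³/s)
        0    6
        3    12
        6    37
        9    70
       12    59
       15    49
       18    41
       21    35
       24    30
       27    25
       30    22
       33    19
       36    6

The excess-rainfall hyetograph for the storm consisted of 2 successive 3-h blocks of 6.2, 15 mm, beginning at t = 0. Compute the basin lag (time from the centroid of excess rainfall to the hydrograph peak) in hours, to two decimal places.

t_L ≈ 5.38 h

Centroid of excess rainfall: t_c = Σ P_i·t̄_i / ΣP_i = 3.6226 h (block centres at 1.5, 4.5 h).
Hydrograph peak occurs at t = 9 h, so basin lag t_L = 9 − 3.6226 = 5.38 h.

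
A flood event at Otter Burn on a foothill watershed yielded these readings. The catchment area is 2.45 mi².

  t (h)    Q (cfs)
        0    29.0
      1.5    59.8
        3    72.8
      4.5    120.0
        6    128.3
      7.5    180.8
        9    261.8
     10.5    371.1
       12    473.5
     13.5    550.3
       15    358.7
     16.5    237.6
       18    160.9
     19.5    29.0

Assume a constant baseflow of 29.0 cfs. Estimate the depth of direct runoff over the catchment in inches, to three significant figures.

Direct runoff: 0.0, 30.8, 43.8, 91.0, 99.3, 151.8, 232.8, 342.1, 444.5, 521.3, 329.7, 208.6, 131.9, 0.0 cfs; ΣQ_DR = 2628 cfs.
V = ΣQ_DR · Δt = 2628 × 5400 s = 1.419 × 10^7 ft³.
Over A = 2.45 mi², depth = V / A = 2.49 in.

d ≈ 2.49 in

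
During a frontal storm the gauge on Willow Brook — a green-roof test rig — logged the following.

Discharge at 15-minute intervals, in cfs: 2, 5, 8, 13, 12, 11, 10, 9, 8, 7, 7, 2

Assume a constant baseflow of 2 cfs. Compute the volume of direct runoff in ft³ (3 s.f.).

Direct-runoff ordinates (Q − Q_b): 0.0, 3.0, 6.0, 11.0, 10.0, 9.0, 8.0, 7.0, 6.0, 5.0, 5.0, 0.0 cfs.
ΣQ_DR = 70.00 cfs.
With Δt = 0.25 h = 900 s, V = ΣQ_DR · Δt = 70.00 × 900 = 63000 ft³.

V ≈ 63000 ft³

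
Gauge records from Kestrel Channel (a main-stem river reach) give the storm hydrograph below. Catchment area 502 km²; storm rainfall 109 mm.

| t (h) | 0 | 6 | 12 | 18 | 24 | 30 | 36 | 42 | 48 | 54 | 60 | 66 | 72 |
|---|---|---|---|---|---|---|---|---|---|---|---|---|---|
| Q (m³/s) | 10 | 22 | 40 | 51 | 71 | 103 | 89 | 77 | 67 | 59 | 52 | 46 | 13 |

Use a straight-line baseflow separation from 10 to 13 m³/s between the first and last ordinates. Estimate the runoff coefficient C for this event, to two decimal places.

ΣQ_DR = 550.5 m³/s; V = ΣQ_DR·Δt = 1.189 × 10^7 m³.
Runoff depth d = V / A = 23.69 mm.
C = d / P = 23.69 / 109 = 0.22.

C ≈ 0.22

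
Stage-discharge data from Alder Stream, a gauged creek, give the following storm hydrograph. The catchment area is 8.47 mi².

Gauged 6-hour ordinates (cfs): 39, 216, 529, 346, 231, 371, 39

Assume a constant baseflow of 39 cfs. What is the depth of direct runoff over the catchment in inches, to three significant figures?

Direct runoff: 0.0, 177.0, 490.0, 307.0, 192.0, 332.0, 0.0 cfs; ΣQ_DR = 1498 cfs.
V = ΣQ_DR · Δt = 1498 × 21600 s = 3.236 × 10^7 ft³.
Over A = 8.47 mi², depth = V / A = 1.64 in.

d ≈ 1.64 in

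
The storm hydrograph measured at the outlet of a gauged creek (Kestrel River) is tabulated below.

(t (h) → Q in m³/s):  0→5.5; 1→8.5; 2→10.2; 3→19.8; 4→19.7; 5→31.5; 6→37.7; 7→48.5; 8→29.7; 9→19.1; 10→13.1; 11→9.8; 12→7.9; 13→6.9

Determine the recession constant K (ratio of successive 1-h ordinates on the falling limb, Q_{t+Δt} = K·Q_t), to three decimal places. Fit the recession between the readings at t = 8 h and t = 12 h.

Using the recession-limb readings at t = 8 h and t = 12 h: Q falls from 29.7 to 7.9 m³/s over 4 intervals.
K = (Q₂/Q₁)^(1/4) = (7.9/29.7)^(1/4) = 0.718.

K ≈ 0.718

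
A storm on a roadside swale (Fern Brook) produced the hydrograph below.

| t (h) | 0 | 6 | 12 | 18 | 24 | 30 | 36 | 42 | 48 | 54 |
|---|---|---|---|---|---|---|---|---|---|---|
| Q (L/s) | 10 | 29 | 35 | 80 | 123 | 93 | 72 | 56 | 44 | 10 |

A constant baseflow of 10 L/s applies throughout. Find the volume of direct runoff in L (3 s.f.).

V ≈ 9.76 × 10^6 L

Direct-runoff ordinates (Q − Q_b): 0.0, 19.0, 25.0, 70.0, 113.0, 83.0, 62.0, 46.0, 34.0, 0.0 L/s.
ΣQ_DR = 452.0 L/s.
With Δt = 6 h = 21600 s, V = ΣQ_DR · Δt = 452.0 × 21600 = 9.76 × 10^6 L.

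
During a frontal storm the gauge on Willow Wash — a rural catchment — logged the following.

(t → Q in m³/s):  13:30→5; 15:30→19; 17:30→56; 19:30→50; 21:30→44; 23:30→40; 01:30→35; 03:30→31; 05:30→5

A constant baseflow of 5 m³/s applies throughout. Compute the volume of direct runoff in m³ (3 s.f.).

V ≈ 1.73 × 10^6 m³

Direct-runoff ordinates (Q − Q_b): 0.0, 14.0, 51.0, 45.0, 39.0, 35.0, 30.0, 26.0, 0.0 m³/s.
ΣQ_DR = 240.0 m³/s.
With Δt = 2 h = 7200 s, V = ΣQ_DR · Δt = 240.0 × 7200 = 1.73 × 10^6 m³.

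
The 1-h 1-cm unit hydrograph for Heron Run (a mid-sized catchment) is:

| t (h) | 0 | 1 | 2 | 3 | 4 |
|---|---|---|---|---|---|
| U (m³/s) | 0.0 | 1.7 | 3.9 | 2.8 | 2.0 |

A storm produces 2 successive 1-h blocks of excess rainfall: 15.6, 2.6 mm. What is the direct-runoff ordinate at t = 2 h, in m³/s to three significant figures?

Q ≈ 6.53 m³/s

By discrete convolution, Q_j = Σ (P_i / 10 mm) · U_{j−i}.
At t = 2 h (j=2): Q = (15.6/10)·3.9 + (2.6/10)·1.7 = 6.53 m³/s.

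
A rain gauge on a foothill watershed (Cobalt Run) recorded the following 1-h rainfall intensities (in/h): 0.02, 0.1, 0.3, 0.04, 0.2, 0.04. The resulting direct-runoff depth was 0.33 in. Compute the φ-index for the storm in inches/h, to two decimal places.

φ ≈ 0.09 in/h

Only the 3 blocks with intensity above φ contribute runoff: 0.1, 0.3, 0.2 in/h.
Σ(I−φ)·Δt = d  ⇒  (0.1+0.3+0.2 − 3φ)·1 = 0.33
φ = (0.6000 − 0.33/1) / 3 = 0.09 in/h.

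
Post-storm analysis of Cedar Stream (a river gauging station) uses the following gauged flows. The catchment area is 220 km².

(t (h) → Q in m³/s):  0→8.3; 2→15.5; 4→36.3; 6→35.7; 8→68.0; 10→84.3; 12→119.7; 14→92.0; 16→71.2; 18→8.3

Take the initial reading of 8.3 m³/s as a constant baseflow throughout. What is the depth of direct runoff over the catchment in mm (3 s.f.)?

Direct runoff: 0.0, 7.2, 28.0, 27.4, 59.7, 76.0, 111.4, 83.7, 62.9, 0.0 m³/s; ΣQ_DR = 456.3 m³/s.
V = ΣQ_DR · Δt = 456.3 × 7200 s = 3.285 × 10^6 m³.
Over A = 220 km², depth = V / A = 14.9 mm.

d ≈ 14.9 mm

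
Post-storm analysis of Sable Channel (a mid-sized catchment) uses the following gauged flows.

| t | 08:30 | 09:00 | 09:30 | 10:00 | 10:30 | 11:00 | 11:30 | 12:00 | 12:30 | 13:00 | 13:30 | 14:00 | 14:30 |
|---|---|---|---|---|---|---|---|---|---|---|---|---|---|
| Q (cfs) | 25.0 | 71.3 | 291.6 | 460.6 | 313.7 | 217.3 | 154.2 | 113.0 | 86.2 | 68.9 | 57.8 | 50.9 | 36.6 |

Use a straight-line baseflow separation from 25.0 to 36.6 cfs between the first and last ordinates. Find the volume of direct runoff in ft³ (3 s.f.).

Direct-runoff ordinates (Q − Q_b): 0.00, 45.33, 264.67, 432.70, 284.83, 187.47, 123.40, 81.23, 53.47, 35.20, 23.13, 15.27, 0.00 cfs.
ΣQ_DR = 1547 cfs.
With Δt = 0.5 h = 1800 s, V = ΣQ_DR · Δt = 1547 × 1800 = 2.78 × 10^6 ft³.

V ≈ 2.78 × 10^6 ft³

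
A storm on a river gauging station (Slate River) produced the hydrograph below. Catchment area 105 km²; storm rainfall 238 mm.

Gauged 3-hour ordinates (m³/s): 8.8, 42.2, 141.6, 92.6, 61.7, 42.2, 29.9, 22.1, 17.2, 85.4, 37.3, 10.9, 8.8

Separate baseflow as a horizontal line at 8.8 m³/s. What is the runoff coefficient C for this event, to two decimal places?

C ≈ 0.21

ΣQ_DR = 486.3 m³/s; V = ΣQ_DR·Δt = 5.252 × 10^6 m³.
Runoff depth d = V / A = 50.02 mm.
C = d / P = 50.02 / 238 = 0.21.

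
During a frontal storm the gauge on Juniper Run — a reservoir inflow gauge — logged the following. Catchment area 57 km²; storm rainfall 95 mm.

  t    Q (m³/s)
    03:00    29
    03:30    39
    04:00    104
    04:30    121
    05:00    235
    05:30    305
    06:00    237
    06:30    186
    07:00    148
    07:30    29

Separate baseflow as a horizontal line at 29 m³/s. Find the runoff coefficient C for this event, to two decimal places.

ΣQ_DR = 1143 m³/s; V = ΣQ_DR·Δt = 2.057 × 10^6 m³.
Runoff depth d = V / A = 36.09 mm.
C = d / P = 36.09 / 95 = 0.38.

C ≈ 0.38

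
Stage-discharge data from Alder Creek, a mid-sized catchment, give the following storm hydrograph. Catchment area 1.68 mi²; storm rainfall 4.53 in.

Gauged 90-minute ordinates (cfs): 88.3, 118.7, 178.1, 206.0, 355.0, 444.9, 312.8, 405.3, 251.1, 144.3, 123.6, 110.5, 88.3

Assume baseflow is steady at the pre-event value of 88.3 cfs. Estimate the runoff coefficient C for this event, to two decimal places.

C ≈ 0.51

ΣQ_DR = 1679 cfs; V = ΣQ_DR·Δt = 9.067 × 10^6 ft³.
Runoff depth d = V / A = 2.323 in.
C = d / P = 2.323 / 4.53 = 0.51.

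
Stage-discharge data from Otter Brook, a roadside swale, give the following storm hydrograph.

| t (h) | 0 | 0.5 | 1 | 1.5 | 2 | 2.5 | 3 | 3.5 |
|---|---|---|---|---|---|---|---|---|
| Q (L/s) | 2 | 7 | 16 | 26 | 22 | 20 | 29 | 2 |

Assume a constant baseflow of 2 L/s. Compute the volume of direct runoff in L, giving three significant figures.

Direct-runoff ordinates (Q − Q_b): 0.0, 5.0, 14.0, 24.0, 20.0, 18.0, 27.0, 0.0 L/s.
ΣQ_DR = 108.0 L/s.
With Δt = 0.5 h = 1800 s, V = ΣQ_DR · Δt = 108.0 × 1800 = 1.94 × 10^5 L.

V ≈ 1.94 × 10^5 L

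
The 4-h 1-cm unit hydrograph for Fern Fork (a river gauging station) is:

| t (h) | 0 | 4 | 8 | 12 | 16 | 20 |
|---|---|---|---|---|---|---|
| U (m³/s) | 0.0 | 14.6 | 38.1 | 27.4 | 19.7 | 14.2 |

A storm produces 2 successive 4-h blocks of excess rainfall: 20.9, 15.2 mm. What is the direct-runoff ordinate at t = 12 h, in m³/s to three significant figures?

Q ≈ 115 m³/s

By discrete convolution, Q_j = Σ (P_i / 10 mm) · U_{j−i}.
At t = 12 h (j=3): Q = (20.9/10)·27.4 + (15.2/10)·38.1 = 115 m³/s.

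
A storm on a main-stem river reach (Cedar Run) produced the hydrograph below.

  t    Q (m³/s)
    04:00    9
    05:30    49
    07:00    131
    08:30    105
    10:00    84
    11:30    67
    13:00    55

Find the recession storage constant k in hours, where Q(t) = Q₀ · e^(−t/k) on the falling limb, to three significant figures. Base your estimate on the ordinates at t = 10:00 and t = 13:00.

On the falling limb, Q drops from 84 to 55 m³/s between t = 10:00 and t = 13:00 (Δt = 3 h).
k = −Δt / ln(Q₂/Q₁) = −3 / ln(55/84) = 7.08 h.

k ≈ 7.08 h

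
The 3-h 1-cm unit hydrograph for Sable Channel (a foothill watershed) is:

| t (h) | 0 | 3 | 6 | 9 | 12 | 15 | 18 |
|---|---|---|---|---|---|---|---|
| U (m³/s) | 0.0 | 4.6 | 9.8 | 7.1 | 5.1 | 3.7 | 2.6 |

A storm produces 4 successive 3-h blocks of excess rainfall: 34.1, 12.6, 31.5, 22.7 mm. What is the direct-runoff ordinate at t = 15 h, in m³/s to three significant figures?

By discrete convolution, Q_j = Σ (P_i / 10 mm) · U_{j−i}.
At t = 15 h (j=5): Q = (34.1/10)·3.7 + (12.6/10)·5.1 + (31.5/10)·7.1 + (22.7/10)·9.8 = 63.7 m³/s.

Q ≈ 63.7 m³/s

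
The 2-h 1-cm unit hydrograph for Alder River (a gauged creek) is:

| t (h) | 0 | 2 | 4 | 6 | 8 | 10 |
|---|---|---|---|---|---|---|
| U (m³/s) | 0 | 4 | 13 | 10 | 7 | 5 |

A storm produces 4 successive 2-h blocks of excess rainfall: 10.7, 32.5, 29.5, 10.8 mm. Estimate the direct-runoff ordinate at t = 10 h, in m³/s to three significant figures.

Q ≈ 71.6 m³/s

By discrete convolution, Q_j = Σ (P_i / 10 mm) · U_{j−i}.
At t = 10 h (j=5): Q = (10.7/10)·5 + (32.5/10)·7 + (29.5/10)·10 + (10.8/10)·13 = 71.6 m³/s.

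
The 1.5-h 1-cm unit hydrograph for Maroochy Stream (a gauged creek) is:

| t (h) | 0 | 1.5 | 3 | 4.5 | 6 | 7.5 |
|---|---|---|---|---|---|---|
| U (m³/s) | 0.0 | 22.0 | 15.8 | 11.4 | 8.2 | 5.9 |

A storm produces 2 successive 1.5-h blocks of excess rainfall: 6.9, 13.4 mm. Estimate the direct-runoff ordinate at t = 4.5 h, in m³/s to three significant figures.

Q ≈ 29.0 m³/s

By discrete convolution, Q_j = Σ (P_i / 10 mm) · U_{j−i}.
At t = 4.5 h (j=3): Q = (6.9/10)·11.4 + (13.4/10)·15.8 = 29.0 m³/s.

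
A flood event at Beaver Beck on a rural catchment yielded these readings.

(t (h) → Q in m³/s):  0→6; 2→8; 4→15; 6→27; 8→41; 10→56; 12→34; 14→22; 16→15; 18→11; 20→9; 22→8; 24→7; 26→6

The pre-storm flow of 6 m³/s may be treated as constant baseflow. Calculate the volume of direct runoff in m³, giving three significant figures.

Direct-runoff ordinates (Q − Q_b): 0.0, 2.0, 9.0, 21.0, 35.0, 50.0, 28.0, 16.0, 9.0, 5.0, 3.0, 2.0, 1.0, 0.0 m³/s.
ΣQ_DR = 181.0 m³/s.
With Δt = 2 h = 7200 s, V = ΣQ_DR · Δt = 181.0 × 7200 = 1.30 × 10^6 m³.

V ≈ 1.30 × 10^6 m³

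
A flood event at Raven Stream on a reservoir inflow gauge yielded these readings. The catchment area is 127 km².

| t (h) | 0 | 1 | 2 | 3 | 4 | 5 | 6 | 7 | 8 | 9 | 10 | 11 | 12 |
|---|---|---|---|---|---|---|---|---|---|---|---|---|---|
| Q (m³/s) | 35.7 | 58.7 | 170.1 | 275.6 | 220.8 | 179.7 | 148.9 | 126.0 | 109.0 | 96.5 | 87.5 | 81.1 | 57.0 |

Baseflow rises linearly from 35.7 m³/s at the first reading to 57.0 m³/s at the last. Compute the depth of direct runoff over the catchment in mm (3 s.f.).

Direct runoff: 0.00, 21.23, 130.85, 234.57, 178.00, 135.12, 102.55, 77.88, 59.10, 44.83, 34.05, 25.88, 0.00 m³/s; ΣQ_DR = 1044 m³/s.
V = ΣQ_DR · Δt = 1044 × 3600 s = 3.759 × 10^6 m³.
Over A = 127 km², depth = V / A = 29.6 mm.

d ≈ 29.6 mm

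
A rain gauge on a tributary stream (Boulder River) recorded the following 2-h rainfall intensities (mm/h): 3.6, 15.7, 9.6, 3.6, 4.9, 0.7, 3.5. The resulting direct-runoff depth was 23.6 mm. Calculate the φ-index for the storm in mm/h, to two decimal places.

Only the 2 blocks with intensity above φ contribute runoff: 15.7, 9.6 mm/h.
Σ(I−φ)·Δt = d  ⇒  (15.7+9.6 − 2φ)·2 = 23.6
φ = (25.30 − 23.6/2) / 2 = 6.75 mm/h.

φ ≈ 6.75 mm/h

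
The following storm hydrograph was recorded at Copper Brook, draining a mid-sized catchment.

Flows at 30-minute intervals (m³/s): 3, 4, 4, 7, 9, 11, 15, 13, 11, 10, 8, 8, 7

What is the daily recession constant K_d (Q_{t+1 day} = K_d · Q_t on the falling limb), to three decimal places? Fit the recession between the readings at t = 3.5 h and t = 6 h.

K_d ≈ 0.003

Between t = 3.5 h and t = 6 h the flow falls from 13 to 7 m³/s over 5×0.5 h = 2.5 h.
Per-interval ratio K = (7/13)^(1/5) = 0.8835; K_d = K^(24/0.5) = 0.003.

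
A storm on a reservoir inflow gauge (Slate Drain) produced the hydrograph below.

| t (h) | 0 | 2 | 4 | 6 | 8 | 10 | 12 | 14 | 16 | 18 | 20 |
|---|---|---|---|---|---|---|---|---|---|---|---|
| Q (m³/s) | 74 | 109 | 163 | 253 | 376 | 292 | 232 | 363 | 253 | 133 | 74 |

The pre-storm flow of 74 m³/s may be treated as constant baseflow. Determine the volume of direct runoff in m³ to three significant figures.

Direct-runoff ordinates (Q − Q_b): 0.0, 35.0, 89.0, 179.0, 302.0, 218.0, 158.0, 289.0, 179.0, 59.0, 0.0 m³/s.
ΣQ_DR = 1508 m³/s.
With Δt = 2 h = 7200 s, V = ΣQ_DR · Δt = 1508 × 7200 = 1.09 × 10^7 m³.

V ≈ 1.09 × 10^7 m³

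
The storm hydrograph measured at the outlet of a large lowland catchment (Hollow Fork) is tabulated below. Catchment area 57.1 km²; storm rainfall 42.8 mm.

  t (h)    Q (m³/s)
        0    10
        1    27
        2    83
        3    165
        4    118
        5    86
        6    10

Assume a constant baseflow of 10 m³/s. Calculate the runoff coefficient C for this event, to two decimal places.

ΣQ_DR = 429.0 m³/s; V = ΣQ_DR·Δt = 1.544 × 10^6 m³.
Runoff depth d = V / A = 27.05 mm.
C = d / P = 27.05 / 42.8 = 0.63.

C ≈ 0.63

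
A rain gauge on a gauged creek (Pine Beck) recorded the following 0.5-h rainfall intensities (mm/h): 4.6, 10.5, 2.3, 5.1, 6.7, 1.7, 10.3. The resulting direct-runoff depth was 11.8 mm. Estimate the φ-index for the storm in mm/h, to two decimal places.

Only the 5 blocks with intensity above φ contribute runoff: 4.6, 10.5, 5.1, 6.7, 10.3 mm/h.
Σ(I−φ)·Δt = d  ⇒  (4.6+10.5+5.1+6.7+10.3 − 5φ)·0.5 = 11.8
φ = (37.20 − 11.8/0.5) / 5 = 2.72 mm/h.

φ ≈ 2.72 mm/h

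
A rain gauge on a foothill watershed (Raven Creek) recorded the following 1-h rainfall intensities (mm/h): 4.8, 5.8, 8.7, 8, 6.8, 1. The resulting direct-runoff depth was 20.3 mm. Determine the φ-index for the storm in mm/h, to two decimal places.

φ ≈ 2.76 mm/h

Only the 5 blocks with intensity above φ contribute runoff: 4.8, 5.8, 8.7, 8, 6.8 mm/h.
Σ(I−φ)·Δt = d  ⇒  (4.8+5.8+8.7+8+6.8 − 5φ)·1 = 20.3
φ = (34.10 − 20.3/1) / 5 = 2.76 mm/h.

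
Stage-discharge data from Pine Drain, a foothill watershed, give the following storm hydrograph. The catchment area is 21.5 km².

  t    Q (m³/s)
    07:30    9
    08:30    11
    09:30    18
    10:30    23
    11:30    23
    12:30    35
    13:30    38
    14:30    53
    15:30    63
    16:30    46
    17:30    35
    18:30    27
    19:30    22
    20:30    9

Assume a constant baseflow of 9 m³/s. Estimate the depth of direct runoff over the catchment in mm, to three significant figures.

Direct runoff: 0.0, 2.0, 9.0, 14.0, 14.0, 26.0, 29.0, 44.0, 54.0, 37.0, 26.0, 18.0, 13.0, 0.0 m³/s; ΣQ_DR = 286.0 m³/s.
V = ΣQ_DR · Δt = 286.0 × 3600 s = 1.030 × 10^6 m³.
Over A = 21.5 km², depth = V / A = 47.9 mm.

d ≈ 47.9 mm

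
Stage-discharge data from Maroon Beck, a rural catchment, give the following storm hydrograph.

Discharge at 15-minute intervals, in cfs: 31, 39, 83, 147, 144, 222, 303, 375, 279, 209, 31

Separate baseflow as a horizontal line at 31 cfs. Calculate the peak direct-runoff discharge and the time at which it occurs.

Q_p = 344.0 cfs at t = 1.75 h

Subtracting baseflow gives direct-runoff ordinates: 0.0, 8.0, 52.0, 116.0, 113.0, 191.0, 272.0, 344.0, 248.0, 178.0, 0.0 cfs.
The maximum is 344.0 cfs, occurring at the reading for t = 1.75 h.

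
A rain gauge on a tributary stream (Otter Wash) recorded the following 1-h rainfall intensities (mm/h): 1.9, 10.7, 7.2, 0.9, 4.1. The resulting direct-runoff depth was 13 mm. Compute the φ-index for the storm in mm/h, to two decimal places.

φ ≈ 3.00 mm/h

Only the 3 blocks with intensity above φ contribute runoff: 10.7, 7.2, 4.1 mm/h.
Σ(I−φ)·Δt = d  ⇒  (10.7+7.2+4.1 − 3φ)·1 = 13
φ = (22.00 − 13/1) / 3 = 3.00 mm/h.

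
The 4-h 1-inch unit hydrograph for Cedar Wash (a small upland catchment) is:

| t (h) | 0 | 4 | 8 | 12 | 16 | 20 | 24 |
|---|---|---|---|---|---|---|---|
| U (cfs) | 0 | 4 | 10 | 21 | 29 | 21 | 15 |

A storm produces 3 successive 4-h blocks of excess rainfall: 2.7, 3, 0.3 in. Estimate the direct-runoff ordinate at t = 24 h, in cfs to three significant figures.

Q ≈ 112 cfs

By discrete convolution, Q_j = Σ (P_i / 1 in) · U_{j−i}.
At t = 24 h (j=6): Q = (2.7/1)·15 + (3/1)·21 + (0.3/1)·29 = 112 cfs.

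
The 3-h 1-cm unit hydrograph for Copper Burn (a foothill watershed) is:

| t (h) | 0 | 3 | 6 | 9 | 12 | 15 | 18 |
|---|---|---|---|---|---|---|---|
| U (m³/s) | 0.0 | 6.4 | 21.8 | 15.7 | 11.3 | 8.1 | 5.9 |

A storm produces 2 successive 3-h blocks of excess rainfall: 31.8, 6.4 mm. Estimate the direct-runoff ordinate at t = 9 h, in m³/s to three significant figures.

Q ≈ 63.9 m³/s

By discrete convolution, Q_j = Σ (P_i / 10 mm) · U_{j−i}.
At t = 9 h (j=3): Q = (31.8/10)·15.7 + (6.4/10)·21.8 = 63.9 m³/s.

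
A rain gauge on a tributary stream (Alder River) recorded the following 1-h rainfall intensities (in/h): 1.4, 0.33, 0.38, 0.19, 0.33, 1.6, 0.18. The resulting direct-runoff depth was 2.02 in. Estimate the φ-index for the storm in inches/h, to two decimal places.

Only the 2 blocks with intensity above φ contribute runoff: 1.4, 1.6 in/h.
Σ(I−φ)·Δt = d  ⇒  (1.4+1.6 − 2φ)·1 = 2.02
φ = (3.000 − 2.02/1) / 2 = 0.49 in/h.

φ ≈ 0.49 in/h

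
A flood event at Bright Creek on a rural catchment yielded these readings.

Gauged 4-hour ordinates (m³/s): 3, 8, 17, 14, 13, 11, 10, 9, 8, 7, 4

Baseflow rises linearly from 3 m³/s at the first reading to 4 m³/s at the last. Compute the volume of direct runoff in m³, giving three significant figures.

V ≈ 9.43 × 10^5 m³

Direct-runoff ordinates (Q − Q_b): 0.00, 4.90, 13.80, 10.70, 9.60, 7.50, 6.40, 5.30, 4.20, 3.10, 0.00 m³/s.
ΣQ_DR = 65.50 m³/s.
With Δt = 4 h = 14400 s, V = ΣQ_DR · Δt = 65.50 × 14400 = 9.43 × 10^5 m³.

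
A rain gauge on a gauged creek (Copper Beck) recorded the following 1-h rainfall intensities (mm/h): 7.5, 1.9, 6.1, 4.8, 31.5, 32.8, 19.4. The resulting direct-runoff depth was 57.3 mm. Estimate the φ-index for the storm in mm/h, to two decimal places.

Only the 3 blocks with intensity above φ contribute runoff: 31.5, 32.8, 19.4 mm/h.
Σ(I−φ)·Δt = d  ⇒  (31.5+32.8+19.4 − 3φ)·1 = 57.3
φ = (83.70 − 57.3/1) / 3 = 8.80 mm/h.

φ ≈ 8.80 mm/h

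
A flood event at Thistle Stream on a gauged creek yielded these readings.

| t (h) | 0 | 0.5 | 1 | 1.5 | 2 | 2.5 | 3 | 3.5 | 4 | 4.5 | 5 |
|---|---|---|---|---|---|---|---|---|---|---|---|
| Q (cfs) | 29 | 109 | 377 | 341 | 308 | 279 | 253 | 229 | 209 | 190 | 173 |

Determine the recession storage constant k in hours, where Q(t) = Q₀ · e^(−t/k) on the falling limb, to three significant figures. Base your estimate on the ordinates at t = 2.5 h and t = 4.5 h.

k ≈ 5.21 h

On the falling limb, Q drops from 279 to 190 cfs between t = 2.5 h and t = 4.5 h (Δt = 2 h).
k = −Δt / ln(Q₂/Q₁) = −2 / ln(190/279) = 5.21 h.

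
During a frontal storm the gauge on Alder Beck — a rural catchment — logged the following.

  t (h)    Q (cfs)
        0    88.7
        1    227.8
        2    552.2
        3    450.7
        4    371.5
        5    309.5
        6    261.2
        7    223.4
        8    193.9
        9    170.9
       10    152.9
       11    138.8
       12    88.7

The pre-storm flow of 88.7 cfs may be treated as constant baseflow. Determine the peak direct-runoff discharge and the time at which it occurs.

Subtracting baseflow gives direct-runoff ordinates: 0.0, 139.1, 463.5, 362.0, 282.8, 220.8, 172.5, 134.7, 105.2, 82.2, 64.2, 50.1, 0.0 cfs.
The maximum is 463.5 cfs, occurring at the reading for t = 2 h.

Q_p = 463.5 cfs at t = 2 h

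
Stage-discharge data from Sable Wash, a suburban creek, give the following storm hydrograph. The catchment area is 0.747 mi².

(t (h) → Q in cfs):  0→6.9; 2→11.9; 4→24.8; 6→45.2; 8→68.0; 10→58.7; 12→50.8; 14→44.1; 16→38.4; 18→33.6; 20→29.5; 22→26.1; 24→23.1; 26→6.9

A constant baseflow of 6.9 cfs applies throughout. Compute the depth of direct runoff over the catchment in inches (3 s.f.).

d ≈ 1.54 in

Direct runoff: 0.0, 5.0, 17.9, 38.3, 61.1, 51.8, 43.9, 37.2, 31.5, 26.7, 22.6, 19.2, 16.2, 0.0 cfs; ΣQ_DR = 371.4 cfs.
V = ΣQ_DR · Δt = 371.4 × 7200 s = 2.674 × 10^6 ft³.
Over A = 0.747 mi², depth = V / A = 1.54 in.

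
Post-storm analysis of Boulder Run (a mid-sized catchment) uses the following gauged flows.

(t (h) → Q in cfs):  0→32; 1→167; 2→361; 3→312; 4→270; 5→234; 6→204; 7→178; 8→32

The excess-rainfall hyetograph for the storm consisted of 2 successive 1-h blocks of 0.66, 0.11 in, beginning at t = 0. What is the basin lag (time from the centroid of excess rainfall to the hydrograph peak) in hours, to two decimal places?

Centroid of excess rainfall: t_c = Σ P_i·t̄_i / ΣP_i = 0.6429 h (block centres at 0.5, 1.5 h).
Hydrograph peak occurs at t = 2 h, so basin lag t_L = 2 − 0.6429 = 1.36 h.

t_L ≈ 1.36 h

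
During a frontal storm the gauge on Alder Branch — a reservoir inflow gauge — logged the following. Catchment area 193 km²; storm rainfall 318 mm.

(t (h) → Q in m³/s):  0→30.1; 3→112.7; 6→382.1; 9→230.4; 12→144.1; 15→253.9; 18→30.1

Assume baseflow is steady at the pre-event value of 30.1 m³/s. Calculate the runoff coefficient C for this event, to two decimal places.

C ≈ 0.17

ΣQ_DR = 972.7 m³/s; V = ΣQ_DR·Δt = 1.051 × 10^7 m³.
Runoff depth d = V / A = 54.43 mm.
C = d / P = 54.43 / 318 = 0.17.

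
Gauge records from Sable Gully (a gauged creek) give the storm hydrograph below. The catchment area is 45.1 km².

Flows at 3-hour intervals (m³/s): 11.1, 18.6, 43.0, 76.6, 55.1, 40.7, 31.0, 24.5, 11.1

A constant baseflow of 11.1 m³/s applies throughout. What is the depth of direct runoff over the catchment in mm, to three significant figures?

d ≈ 50.7 mm

Direct runoff: 0.0, 7.5, 31.9, 65.5, 44.0, 29.6, 19.9, 13.4, 0.0 m³/s; ΣQ_DR = 211.8 m³/s.
V = ΣQ_DR · Δt = 211.8 × 10800 s = 2.287 × 10^6 m³.
Over A = 45.1 km², depth = V / A = 50.7 mm.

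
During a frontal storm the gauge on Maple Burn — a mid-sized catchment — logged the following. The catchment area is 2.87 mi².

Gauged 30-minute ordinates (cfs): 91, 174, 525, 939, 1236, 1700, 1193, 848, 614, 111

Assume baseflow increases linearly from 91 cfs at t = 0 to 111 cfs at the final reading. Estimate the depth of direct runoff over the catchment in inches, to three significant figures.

d ≈ 1.73 in

Direct runoff: 0.00, 80.78, 429.56, 841.33, 1136.11, 1597.89, 1088.67, 741.44, 505.22, 0.00 cfs; ΣQ_DR = 6421 cfs.
V = ΣQ_DR · Δt = 6421 × 1800 s = 1.156 × 10^7 ft³.
Over A = 2.87 mi², depth = V / A = 1.73 in.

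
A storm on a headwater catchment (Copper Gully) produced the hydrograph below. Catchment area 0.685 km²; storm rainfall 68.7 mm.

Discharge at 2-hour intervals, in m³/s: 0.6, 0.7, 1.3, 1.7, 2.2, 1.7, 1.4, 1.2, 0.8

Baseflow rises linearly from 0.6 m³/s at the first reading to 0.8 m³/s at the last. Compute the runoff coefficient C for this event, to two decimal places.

C ≈ 0.81

ΣQ_DR = 5.300 m³/s; V = ΣQ_DR·Δt = 38160 m³.
Runoff depth d = V / A = 55.71 mm.
C = d / P = 55.71 / 68.7 = 0.81.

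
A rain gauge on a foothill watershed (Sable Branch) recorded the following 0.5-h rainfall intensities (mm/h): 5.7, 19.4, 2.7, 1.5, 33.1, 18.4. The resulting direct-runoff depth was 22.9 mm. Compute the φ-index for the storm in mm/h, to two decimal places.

φ ≈ 8.37 mm/h

Only the 3 blocks with intensity above φ contribute runoff: 19.4, 33.1, 18.4 mm/h.
Σ(I−φ)·Δt = d  ⇒  (19.4+33.1+18.4 − 3φ)·0.5 = 22.9
φ = (70.90 − 22.9/0.5) / 3 = 8.37 mm/h.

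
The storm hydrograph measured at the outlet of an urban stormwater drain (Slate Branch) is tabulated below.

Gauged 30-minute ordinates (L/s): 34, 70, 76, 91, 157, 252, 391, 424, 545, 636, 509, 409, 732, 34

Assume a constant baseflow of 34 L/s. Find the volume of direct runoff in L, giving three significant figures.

Direct-runoff ordinates (Q − Q_b): 0.0, 36.0, 42.0, 57.0, 123.0, 218.0, 357.0, 390.0, 511.0, 602.0, 475.0, 375.0, 698.0, 0.0 L/s.
ΣQ_DR = 3884 L/s.
With Δt = 0.5 h = 1800 s, V = ΣQ_DR · Δt = 3884 × 1800 = 6.99 × 10^6 L.

V ≈ 6.99 × 10^6 L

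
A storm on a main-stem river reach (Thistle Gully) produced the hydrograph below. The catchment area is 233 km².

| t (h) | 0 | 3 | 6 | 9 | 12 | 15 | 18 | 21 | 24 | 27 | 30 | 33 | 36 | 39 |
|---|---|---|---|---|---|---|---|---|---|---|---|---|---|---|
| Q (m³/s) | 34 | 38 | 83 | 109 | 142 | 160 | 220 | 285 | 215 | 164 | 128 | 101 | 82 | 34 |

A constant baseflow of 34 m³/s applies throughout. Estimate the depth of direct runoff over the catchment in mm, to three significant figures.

Direct runoff: 0.0, 4.0, 49.0, 75.0, 108.0, 126.0, 186.0, 251.0, 181.0, 130.0, 94.0, 67.0, 48.0, 0.0 m³/s; ΣQ_DR = 1319 m³/s.
V = ΣQ_DR · Δt = 1319 × 10800 s = 1.425 × 10^7 m³.
Over A = 233 km², depth = V / A = 61.1 mm.

d ≈ 61.1 mm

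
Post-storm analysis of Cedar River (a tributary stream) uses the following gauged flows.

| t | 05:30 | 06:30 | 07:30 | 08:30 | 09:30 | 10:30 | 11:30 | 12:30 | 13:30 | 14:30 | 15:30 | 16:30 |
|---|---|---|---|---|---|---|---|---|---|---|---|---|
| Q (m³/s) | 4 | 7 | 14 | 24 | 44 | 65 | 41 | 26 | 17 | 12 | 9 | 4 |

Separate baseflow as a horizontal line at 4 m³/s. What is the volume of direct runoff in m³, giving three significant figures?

Direct-runoff ordinates (Q − Q_b): 0.0, 3.0, 10.0, 20.0, 40.0, 61.0, 37.0, 22.0, 13.0, 8.0, 5.0, 0.0 m³/s.
ΣQ_DR = 219.0 m³/s.
With Δt = 1 h = 3600 s, V = ΣQ_DR · Δt = 219.0 × 3600 = 7.88 × 10^5 m³.

V ≈ 7.88 × 10^5 m³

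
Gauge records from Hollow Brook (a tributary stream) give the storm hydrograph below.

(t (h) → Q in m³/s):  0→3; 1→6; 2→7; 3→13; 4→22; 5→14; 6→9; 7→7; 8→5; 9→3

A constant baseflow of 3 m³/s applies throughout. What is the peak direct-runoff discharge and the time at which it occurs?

Q_p = 19.0 m³/s at t = 4 h

Subtracting baseflow gives direct-runoff ordinates: 0.0, 3.0, 4.0, 10.0, 19.0, 11.0, 6.0, 4.0, 2.0, 0.0 m³/s.
The maximum is 19.0 m³/s, occurring at the reading for t = 4 h.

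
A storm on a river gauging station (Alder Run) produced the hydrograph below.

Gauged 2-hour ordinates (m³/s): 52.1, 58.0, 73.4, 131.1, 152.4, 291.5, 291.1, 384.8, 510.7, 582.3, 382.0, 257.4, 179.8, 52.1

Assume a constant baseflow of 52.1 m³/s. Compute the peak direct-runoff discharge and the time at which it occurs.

Subtracting baseflow gives direct-runoff ordinates: 0.0, 5.9, 21.3, 79.0, 100.3, 239.4, 239.0, 332.7, 458.6, 530.2, 329.9, 205.3, 127.7, 0.0 m³/s.
The maximum is 530.2 m³/s, occurring at the reading for t = 18 h.

Q_p = 530.2 m³/s at t = 18 h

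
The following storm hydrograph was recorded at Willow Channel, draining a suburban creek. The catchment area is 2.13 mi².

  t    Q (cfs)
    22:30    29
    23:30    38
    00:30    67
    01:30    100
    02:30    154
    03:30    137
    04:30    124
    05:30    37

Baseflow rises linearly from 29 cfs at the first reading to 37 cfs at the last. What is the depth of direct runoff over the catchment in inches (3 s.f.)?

d ≈ 0.307 in

Direct runoff: 0.00, 7.86, 35.71, 67.57, 120.43, 102.29, 88.14, 0.00 cfs; ΣQ_DR = 422.0 cfs.
V = ΣQ_DR · Δt = 422.0 × 3600 s = 1.519 × 10^6 ft³.
Over A = 2.13 mi², depth = V / A = 0.307 in.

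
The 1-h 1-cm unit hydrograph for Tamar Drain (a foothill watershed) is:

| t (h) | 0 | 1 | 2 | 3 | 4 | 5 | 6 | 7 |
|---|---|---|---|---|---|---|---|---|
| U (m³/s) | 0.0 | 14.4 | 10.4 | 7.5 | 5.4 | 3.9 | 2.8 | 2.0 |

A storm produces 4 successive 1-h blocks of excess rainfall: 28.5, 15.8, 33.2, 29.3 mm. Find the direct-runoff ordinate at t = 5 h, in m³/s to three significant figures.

By discrete convolution, Q_j = Σ (P_i / 10 mm) · U_{j−i}.
At t = 5 h (j=5): Q = (28.5/10)·3.9 + (15.8/10)·5.4 + (33.2/10)·7.5 + (29.3/10)·10.4 = 75.0 m³/s.

Q ≈ 75.0 m³/s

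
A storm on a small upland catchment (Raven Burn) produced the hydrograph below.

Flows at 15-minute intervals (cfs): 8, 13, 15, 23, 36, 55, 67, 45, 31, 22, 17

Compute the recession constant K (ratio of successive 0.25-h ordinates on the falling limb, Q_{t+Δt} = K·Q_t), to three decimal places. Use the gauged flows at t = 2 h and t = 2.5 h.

K ≈ 0.741

Using the recession-limb readings at t = 2 h and t = 2.5 h: Q falls from 31 to 17 cfs over 2 intervals.
K = (Q₂/Q₁)^(1/2) = (17/31)^(1/2) = 0.741.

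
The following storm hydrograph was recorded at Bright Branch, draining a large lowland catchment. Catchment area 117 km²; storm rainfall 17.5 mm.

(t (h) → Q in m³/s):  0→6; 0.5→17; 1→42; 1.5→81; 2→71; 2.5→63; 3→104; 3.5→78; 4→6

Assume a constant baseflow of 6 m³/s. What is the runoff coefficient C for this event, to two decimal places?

ΣQ_DR = 414.0 m³/s; V = ΣQ_DR·Δt = 7.452 × 10^5 m³.
Runoff depth d = V / A = 6.369 mm.
C = d / P = 6.369 / 17.5 = 0.36.

C ≈ 0.36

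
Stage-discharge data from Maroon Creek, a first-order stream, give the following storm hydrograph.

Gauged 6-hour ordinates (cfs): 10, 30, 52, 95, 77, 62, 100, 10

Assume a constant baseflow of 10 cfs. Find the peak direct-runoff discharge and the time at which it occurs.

Q_p = 90.0 cfs at t = 36 h

Subtracting baseflow gives direct-runoff ordinates: 0.0, 20.0, 42.0, 85.0, 67.0, 52.0, 90.0, 0.0 cfs.
The maximum is 90.0 cfs, occurring at the reading for t = 36 h.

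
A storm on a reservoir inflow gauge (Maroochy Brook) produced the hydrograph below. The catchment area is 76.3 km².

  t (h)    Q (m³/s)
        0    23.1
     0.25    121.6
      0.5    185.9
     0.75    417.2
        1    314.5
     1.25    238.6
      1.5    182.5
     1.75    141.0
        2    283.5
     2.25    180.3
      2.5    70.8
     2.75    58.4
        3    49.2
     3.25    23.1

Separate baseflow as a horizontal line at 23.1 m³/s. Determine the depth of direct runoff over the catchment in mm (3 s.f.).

Direct runoff: 0.0, 98.5, 162.8, 394.1, 291.4, 215.5, 159.4, 117.9, 260.4, 157.2, 47.7, 35.3, 26.1, 0.0 m³/s; ΣQ_DR = 1966 m³/s.
V = ΣQ_DR · Δt = 1966 × 900 s = 1.770 × 10^6 m³.
Over A = 76.3 km², depth = V / A = 23.2 mm.

d ≈ 23.2 mm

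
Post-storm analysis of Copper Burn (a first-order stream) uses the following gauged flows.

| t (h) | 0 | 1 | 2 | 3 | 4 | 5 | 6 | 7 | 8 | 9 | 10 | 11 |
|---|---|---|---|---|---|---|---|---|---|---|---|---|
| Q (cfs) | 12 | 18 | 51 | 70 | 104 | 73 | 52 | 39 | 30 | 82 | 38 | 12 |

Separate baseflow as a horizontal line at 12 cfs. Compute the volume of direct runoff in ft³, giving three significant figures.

Direct-runoff ordinates (Q − Q_b): 0.0, 6.0, 39.0, 58.0, 92.0, 61.0, 40.0, 27.0, 18.0, 70.0, 26.0, 0.0 cfs.
ΣQ_DR = 437.0 cfs.
With Δt = 1 h = 3600 s, V = ΣQ_DR · Δt = 437.0 × 3600 = 1.57 × 10^6 ft³.

V ≈ 1.57 × 10^6 ft³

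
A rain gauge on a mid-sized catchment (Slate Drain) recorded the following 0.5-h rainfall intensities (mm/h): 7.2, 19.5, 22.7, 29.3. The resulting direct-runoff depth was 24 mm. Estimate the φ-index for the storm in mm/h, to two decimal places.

Only the 3 blocks with intensity above φ contribute runoff: 19.5, 22.7, 29.3 mm/h.
Σ(I−φ)·Δt = d  ⇒  (19.5+22.7+29.3 − 3φ)·0.5 = 24
φ = (71.50 − 24/0.5) / 3 = 7.83 mm/h.

φ ≈ 7.83 mm/h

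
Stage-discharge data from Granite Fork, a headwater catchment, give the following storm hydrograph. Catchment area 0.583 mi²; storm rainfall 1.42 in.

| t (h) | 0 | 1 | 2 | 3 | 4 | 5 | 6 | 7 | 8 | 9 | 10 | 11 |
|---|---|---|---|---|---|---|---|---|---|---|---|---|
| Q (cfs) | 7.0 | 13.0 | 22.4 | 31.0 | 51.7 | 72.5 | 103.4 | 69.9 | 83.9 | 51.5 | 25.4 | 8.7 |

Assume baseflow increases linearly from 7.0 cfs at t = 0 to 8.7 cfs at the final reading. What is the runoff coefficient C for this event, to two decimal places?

C ≈ 0.84

ΣQ_DR = 446.2 cfs; V = ΣQ_DR·Δt = 1.606 × 10^6 ft³.
Runoff depth d = V / A = 1.186 in.
C = d / P = 1.186 / 1.42 = 0.84.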